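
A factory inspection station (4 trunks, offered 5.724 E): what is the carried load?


B(4,5.724) = 0.451387 (Erlang-B)
Carried load = a(1 − B) = 5.724·(1 − 0.451387) = 5.724·0.548613 = 3.1403 E

Final: 3.1403 Erlangs


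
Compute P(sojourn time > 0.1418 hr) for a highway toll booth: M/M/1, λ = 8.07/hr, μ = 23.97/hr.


W ~ Exponential(μ−λ) for M/M/1.
μ − λ = 23.97 − 8.07 = 15.9000
P(W > t) = e^{−(μ−λ)t} = e^{−2.2546} = 0.104913

Final: 0.104913


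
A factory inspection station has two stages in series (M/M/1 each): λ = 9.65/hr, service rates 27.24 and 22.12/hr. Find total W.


Each node sees arrival rate λ = 9.65/hr (tandem ⇒ throughput preserved).
W₁ = 1/(μ₁−λ) = 1/(27.24−9.65) = 0.05685 hr
W₂ = 1/(μ₂−λ) = 1/(22.12−9.65) = 0.08019 hr
W_total = W₁ + W₂ = 0.05685 + 0.08019 = 0.13704 hr

Final: 0.13704 hr


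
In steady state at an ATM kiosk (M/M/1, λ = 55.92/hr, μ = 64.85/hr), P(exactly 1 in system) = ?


ρ = 55.92/64.85 = 0.8623
P_n = (1−ρ)·ρ^n = (1 − 0.8623)·0.8623^1 = 0.1377·0.862298 = 0.118740

Final: 0.118740


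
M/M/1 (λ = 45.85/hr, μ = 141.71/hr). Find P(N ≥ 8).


ρ = 45.85/141.71 = 0.3235
P(N ≥ n) = ρ^n = 0.3235^8 = 0.0001201

Final: 0.0001201


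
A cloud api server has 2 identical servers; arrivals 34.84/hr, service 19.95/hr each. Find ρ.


ρ = λ/(cμ) = 34.84/(2·19.95) = 34.84/39.90 = 0.8732

Final: 0.8732


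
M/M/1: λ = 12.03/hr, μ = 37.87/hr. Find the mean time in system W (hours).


W = 1/(μ−λ) = 1/(37.87 − 12.03) = 1/25.84 = 0.03870 hr

Final: 0.03870 hr


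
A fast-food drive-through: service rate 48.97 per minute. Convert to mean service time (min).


Mean service time = 1/μ = 1/48.97 minute = 0.02042 minute
In minutes: 0.02042 × 1 = 0.02042 min

Final: 0.02042 min


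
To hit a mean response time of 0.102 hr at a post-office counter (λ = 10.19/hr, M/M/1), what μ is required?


W = 1/(μ−λ) ⇒ μ − λ = 1/W = 1/0.102 = 9.8039
μ = λ + 1/W = 10.19 + 9.8039 = 19.9939 per hr

Final: 19.9939 /hr


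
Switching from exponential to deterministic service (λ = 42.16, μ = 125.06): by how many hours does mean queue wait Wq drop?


ρ = 42.16/125.06 = 0.3371
Wq(M/M/1) = ρ/(μ−λ) = 0.3371/82.90 = 0.004067 hr
Wq(M/D/1) = ρ/(2(μ−λ)) = 0.002033 hr
Savings = 0.004067 − 0.002033 = 0.002033 hr

Final: 0.002033 hr


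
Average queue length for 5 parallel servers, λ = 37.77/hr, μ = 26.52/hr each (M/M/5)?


a = λ/μ = 1.4242; ρ = a/5 = 0.2848
P₀ = 0.240410
Lq = P₀·a^c·ρ / (c!·(1−ρ)²) = 0.240410·5.85959·0.2848/(120·0.51145)
= 0.006538

Final: 0.006538


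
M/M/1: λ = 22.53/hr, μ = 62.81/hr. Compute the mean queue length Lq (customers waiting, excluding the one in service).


ρ = 22.53/62.81 = 0.3587
Lq = ρ²/(1−ρ) = 0.1287/0.6413 = 0.2006

Final: 0.2006


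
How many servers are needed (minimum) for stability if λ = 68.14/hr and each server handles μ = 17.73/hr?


Stability requires cμ > λ ⇔ c > λ/μ.
λ/μ = 68.14/17.73 = 3.8432
Minimum integer c = ⌊3.8432⌋ + 1 = 4
Check: 4·17.73 = 70.92 > 68.14, while 3·17.73 = 53.19 ≤ 68.14

Final: 4 servers


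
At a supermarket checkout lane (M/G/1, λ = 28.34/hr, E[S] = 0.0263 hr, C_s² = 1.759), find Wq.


ρ = λ·E[S] = 28.34·0.0263 = 0.7453
E[S²] = E[S]²(1+C_s²) = 0.0263²·(1+1.759) = 0.001908
Wq = λ·E[S²]/(2(1−ρ)) = 28.34·0.001908/(2·0.2547) = 0.10619 hr

Final: 0.10619 hr


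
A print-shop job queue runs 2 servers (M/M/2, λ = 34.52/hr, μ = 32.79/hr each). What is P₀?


a = λ/μ = 34.52/32.79 = 1.0528; ρ = a/c = 0.5264
Σ_{k=0}^{1} a^k/k! (terms k=0..1) = 1.00000 + 1.05276 = 2.05276
Tail: a^2/(2!(1−ρ)) = 1.10830/(2·0.4736) = 1.17003
P₀ = 1/(2.05276 + 1.17003) = 1/3.22279 = 0.310290

Final: 0.310290


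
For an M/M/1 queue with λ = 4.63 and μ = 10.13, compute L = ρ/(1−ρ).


ρ = λ/μ = 4.63/10.13 = 0.4571
L = ρ/(1−ρ) = 0.4571/(1 − 0.4571) = 0.4571/0.5429 = 0.8418

Final: 0.8418


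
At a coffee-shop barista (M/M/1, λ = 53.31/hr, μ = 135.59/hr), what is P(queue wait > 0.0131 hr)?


ρ = 53.31/135.59 = 0.3932
P(Wq > t) = ρ·e^{−(μ−λ)t} = 0.3932·e^{−1.0779}
= 0.3932·0.340320 = 0.133804

Final: 0.133804


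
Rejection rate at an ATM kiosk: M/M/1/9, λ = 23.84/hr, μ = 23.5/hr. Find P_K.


ρ = λ/μ = 23.84/23.5 = 1.0145
P_K = (1−ρ)ρ^K/(1−ρ^(K+1)) = (-0.01447·1.138008)/(1 − 1.154473)
= -0.016465/-0.154473 = 0.106587

Final: 0.106587


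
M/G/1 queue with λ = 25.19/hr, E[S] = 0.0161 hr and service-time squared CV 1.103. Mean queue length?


ρ = λ·E[S] = 25.19·0.0161 = 0.4056
Lq = ρ²(1+C_s²)/(2(1−ρ)) = 0.1645·(1+1.103)/(2·0.5944)
= 0.1645·2.1030/1.1889 = 0.29094

Final: 0.29094


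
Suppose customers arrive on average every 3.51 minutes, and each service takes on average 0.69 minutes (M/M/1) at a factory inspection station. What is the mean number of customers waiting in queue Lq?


λ = 60/3.51 = 17.0940 /hr
μ = 60/0.69 = 86.9565 /hr
ρ = λ/μ = 17.0940/86.9565 = 0.1966
Lq = ρ²/(1−ρ) = 0.03864/0.8034 = 0.04810

Final: 0.04810


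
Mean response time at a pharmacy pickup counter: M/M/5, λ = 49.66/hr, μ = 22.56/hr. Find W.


a = 2.2012; ρ = 0.4402; P₀ = 0.109298
Lq = P₀·a^c·ρ/(c!(1−ρ)²) = 0.06614
Wq = Lq/λ = 0.06614/49.66 = 0.001332 hr
W = Wq + 1/μ = 0.001332 + 0.04433 = 0.04566 hr

Final: 0.04566 hr


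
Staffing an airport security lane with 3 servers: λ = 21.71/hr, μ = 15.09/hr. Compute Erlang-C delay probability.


a = λ/μ = 1.4387; ρ = a/3 = 0.4796
P₀ = 0.225871 (from M/M/c formula)
C(c,a) = [a^c/(c!(1−ρ))]·P₀ = [2.97791/(6·0.5204)]·0.225871
= 0.95366·0.225871 = 0.215406

Final: 0.215406


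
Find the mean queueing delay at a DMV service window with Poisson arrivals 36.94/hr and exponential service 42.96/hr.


ρ = 36.94/42.96 = 0.8599
Wq = ρ/(μ−λ) = 0.8599/(42.96 − 36.94) = 0.8599/6.02 = 0.1428 hr

Final: 0.1428 hr


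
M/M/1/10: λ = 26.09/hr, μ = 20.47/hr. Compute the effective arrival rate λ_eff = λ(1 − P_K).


ρ = 1.2745; P_K = (1−ρ)ρ^10/(1−ρ^11) = 0.231461
λ_eff = λ(1 − P_K) = 26.09·(1 − 0.231461) = 26.09·0.768539 = 20.0512 /hr

Final: 20.0512 /hr


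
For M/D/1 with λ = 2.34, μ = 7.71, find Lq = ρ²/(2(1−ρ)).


ρ = 2.34/7.71 = 0.3035
M/D/1: Lq = ρ²/(2(1−ρ)) = 0.09211/(2·0.6965) = 0.06613

Final: 0.06613


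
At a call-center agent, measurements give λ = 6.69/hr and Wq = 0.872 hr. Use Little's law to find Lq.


Lq = λWq = 6.69·0.872 = 5.8337

Final: 5.8337


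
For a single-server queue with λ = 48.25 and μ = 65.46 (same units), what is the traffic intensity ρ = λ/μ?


ρ = λ/μ = 48.25/65.46 = 0.7371

Final: 0.7371


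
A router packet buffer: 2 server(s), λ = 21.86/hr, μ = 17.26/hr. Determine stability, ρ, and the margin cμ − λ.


Total capacity cμ = 2·17.26 = 34.52/hr
ρ = λ/(cμ) = 21.86/34.52 = 0.6333
Stable ⇔ ρ < 1: YES
Spare capacity = cμ − λ = 34.52 − 21.86 = 12.66/hr

Final: ρ = 0.6333; stable; margin = 12.66/hr


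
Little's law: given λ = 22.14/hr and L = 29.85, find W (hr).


W = L/λ = 29.85/22.14 = 1.3482 hr

Final: 1.3482 hr


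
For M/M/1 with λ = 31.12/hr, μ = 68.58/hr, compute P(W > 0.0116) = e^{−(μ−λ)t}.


W ~ Exponential(μ−λ) for M/M/1.
μ − λ = 68.58 − 31.12 = 37.4600
P(W > t) = e^{−(μ−λ)t} = e^{−0.4345} = 0.647565

Final: 0.647565


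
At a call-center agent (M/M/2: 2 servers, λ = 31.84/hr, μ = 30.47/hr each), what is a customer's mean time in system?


a = 1.0450; ρ = 0.5225; P₀ = 0.313645
Lq = P₀·a^c·ρ/(c!(1−ρ)²) = 0.39237
Wq = Lq/λ = 0.39237/31.84 = 0.01232 hr
W = Wq + 1/μ = 0.01232 + 0.03282 = 0.04514 hr

Final: 0.04514 hr


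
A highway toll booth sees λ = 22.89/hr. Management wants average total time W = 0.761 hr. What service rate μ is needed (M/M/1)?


W = 1/(μ−λ) ⇒ μ − λ = 1/W = 1/0.761 = 1.3141
μ = λ + 1/W = 22.89 + 1.3141 = 24.2041 per hr

Final: 24.2041 /hr


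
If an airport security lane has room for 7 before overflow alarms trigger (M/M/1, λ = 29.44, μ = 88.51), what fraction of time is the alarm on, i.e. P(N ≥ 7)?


ρ = 29.44/88.51 = 0.3326
P(N ≥ n) = ρ^n = 0.3326^7 = 0.0004504

Final: 0.0004504


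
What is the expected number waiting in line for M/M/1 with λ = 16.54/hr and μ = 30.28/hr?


ρ = 16.54/30.28 = 0.5462
Lq = ρ²/(1−ρ) = 0.2984/0.4538 = 0.6575

Final: 0.6575


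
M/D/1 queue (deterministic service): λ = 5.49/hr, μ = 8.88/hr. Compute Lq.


ρ = 5.49/8.88 = 0.6182
M/D/1: Lq = ρ²/(2(1−ρ)) = 0.3822/(2·0.3818) = 0.50061

Final: 0.50061


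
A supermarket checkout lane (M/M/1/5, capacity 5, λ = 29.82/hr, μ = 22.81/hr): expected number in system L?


ρ = 29.82/22.81 = 1.3073
L = ρ[1 − (K+1)ρ^K + Kρ^(K+1)] / [(1−ρ)(1−ρ^(K+1))]
Numerator: 1.3073·(1 − 6·3.818667 + 5·4.992225) = 3.986183
Denominator: (-0.3073)·(-3.992225) = 1.226896
L = 3.986183/1.226896 = 3.2490

Final: 3.2490


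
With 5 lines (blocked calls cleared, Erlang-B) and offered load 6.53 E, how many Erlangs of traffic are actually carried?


B(5,6.53) = 0.395833 (Erlang-B)
Carried load = a(1 − B) = 6.53·(1 − 0.395833) = 6.53·0.604167 = 3.9452 E

Final: 3.9452 Erlangs


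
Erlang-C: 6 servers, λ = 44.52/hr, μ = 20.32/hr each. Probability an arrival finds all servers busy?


a = λ/μ = 2.1909; ρ = a/6 = 0.3652
P₀ = 0.111524 (from M/M/c formula)
C(c,a) = [a^c/(c!(1−ρ))]·P₀ = [110.60855/(720·0.6348)]·0.111524
= 0.24199·0.111524 = 0.026987

Final: 0.026987


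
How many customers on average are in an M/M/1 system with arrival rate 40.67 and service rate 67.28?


ρ = λ/μ = 40.67/67.28 = 0.6045
L = ρ/(1−ρ) = 0.6045/(1 − 0.6045) = 0.6045/0.3955 = 1.5284

Final: 1.5284


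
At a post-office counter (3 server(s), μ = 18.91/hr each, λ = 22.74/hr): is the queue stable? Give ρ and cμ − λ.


Total capacity cμ = 3·18.91 = 56.73/hr
ρ = λ/(cμ) = 22.74/56.73 = 0.4008
Stable ⇔ ρ < 1: YES
Spare capacity = cμ − λ = 56.73 − 22.74 = 33.99/hr

Final: ρ = 0.4008; stable; margin = 33.99/hr


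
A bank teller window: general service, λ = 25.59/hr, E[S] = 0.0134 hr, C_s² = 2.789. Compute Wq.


ρ = λ·E[S] = 25.59·0.0134 = 0.3429
E[S²] = E[S]²(1+C_s²) = 0.0134²·(1+2.789) = 0.0006804
Wq = λ·E[S²]/(2(1−ρ)) = 25.59·0.0006804/(2·0.6571) = 0.01325 hr

Final: 0.01325 hr


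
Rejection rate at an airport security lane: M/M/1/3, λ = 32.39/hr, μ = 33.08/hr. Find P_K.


ρ = λ/μ = 32.39/33.08 = 0.9791
P_K = (1−ρ)ρ^K/(1−ρ^(K+1)) = (0.02086·0.938721)/(1 − 0.919140)
= 0.019580/0.080860 = 0.242152

Final: 0.242152


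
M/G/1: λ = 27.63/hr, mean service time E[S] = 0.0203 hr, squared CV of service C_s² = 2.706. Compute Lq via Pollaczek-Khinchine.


ρ = λ·E[S] = 27.63·0.0203 = 0.5609
Lq = ρ²(1+C_s²)/(2(1−ρ)) = 0.3146·(1+2.706)/(2·0.4391)
= 0.3146·3.7060/0.8782 = 1.32756

Final: 1.32756


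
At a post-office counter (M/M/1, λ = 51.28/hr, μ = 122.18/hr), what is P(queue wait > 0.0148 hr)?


ρ = 51.28/122.18 = 0.4197
P(Wq > t) = ρ·e^{−(μ−λ)t} = 0.4197·e^{−1.0493}
= 0.4197·0.350176 = 0.146972

Final: 0.146972


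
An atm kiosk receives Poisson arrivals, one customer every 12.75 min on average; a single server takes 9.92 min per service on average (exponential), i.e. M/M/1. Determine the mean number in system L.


λ = 60/12.75 = 4.7059 /hr
μ = 60/9.92 = 6.0484 /hr
ρ = λ/μ = 4.7059/6.0484 = 0.7780
L = ρ/(1−ρ) = 0.7780/0.2220 = 3.5053

Final: 3.5053


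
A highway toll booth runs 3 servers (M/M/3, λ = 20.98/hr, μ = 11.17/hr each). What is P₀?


a = λ/μ = 20.98/11.17 = 1.8782; ρ = a/c = 0.6261
Σ_{k=0}^{2} a^k/k! (terms k=0..2) = 1.00000 + 1.87825 + 1.76390 = 4.64215
Tail: a^3/(3!(1−ρ)) = 6.62608/(6·0.3739) = 2.95345
P₀ = 1/(4.64215 + 2.95345) = 1/7.59559 = 0.131655

Final: 0.131655


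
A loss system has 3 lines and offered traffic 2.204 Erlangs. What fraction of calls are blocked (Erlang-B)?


B(c,a) = (a^c/c!) / Σ_{k=0}^{c} a^k/k!
a^3/3! = 1.784364
Σ terms (k=0..3): 1.00000 + 2.20400 + 2.42881 + 1.78436 = 7.417172
B = 1.784364/7.417172 = 0.240572

Final: 0.240572


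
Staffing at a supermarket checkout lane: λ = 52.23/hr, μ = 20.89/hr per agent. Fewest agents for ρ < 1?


Stability requires cμ > λ ⇔ c > λ/μ.
λ/μ = 52.23/20.89 = 2.5002
Minimum integer c = ⌊2.5002⌋ + 1 = 3
Check: 3·20.89 = 62.67 > 52.23, while 2·20.89 = 41.78 ≤ 52.23

Final: 3 servers


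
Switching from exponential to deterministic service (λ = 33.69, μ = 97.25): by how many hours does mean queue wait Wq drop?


ρ = 33.69/97.25 = 0.3464
Wq(M/M/1) = ρ/(μ−λ) = 0.3464/63.56 = 0.005450 hr
Wq(M/D/1) = ρ/(2(μ−λ)) = 0.002725 hr
Savings = 0.005450 − 0.002725 = 0.002725 hr

Final: 0.002725 hr


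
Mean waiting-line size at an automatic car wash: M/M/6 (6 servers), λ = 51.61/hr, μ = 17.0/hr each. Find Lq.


a = λ/μ = 3.0359; ρ = a/6 = 0.5060
P₀ = 0.047176
Lq = P₀·a^c·ρ / (c!·(1−ρ)²) = 0.047176·782.90601·0.5060/(720·0.24406)
= 0.10635

Final: 0.10635


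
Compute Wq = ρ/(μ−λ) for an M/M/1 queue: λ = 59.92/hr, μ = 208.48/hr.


ρ = 59.92/208.48 = 0.2874
Wq = ρ/(μ−λ) = 0.2874/(208.48 − 59.92) = 0.2874/148.56 = 0.001935 hr

Final: 0.001935 hr


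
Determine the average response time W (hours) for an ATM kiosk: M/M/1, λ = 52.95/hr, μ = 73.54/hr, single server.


W = 1/(μ−λ) = 1/(73.54 − 52.95) = 1/20.59 = 0.04857 hr

Final: 0.04857 hr


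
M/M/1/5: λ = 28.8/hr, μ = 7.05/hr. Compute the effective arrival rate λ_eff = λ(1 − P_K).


ρ = 4.0851; P_K = (1−ρ)ρ^5/(1−ρ^6) = 0.755371
λ_eff = λ(1 − P_K) = 28.8·(1 − 0.755371) = 28.8·0.244629 = 7.0453 /hr

Final: 7.0453 /hr


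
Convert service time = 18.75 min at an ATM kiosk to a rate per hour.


μ = 1/(service time) in consistent units.
1 hour = 60 min, so μ = 60/18.75 = 3.2000 per hour

Final: 3.2000 /hr


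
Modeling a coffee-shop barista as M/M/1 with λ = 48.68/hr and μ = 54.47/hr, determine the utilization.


ρ = λ/μ = 48.68/54.47 = 0.8937

Final: 0.8937


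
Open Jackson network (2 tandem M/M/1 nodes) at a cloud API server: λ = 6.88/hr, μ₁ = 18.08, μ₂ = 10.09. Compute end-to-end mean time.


Each node sees arrival rate λ = 6.88/hr (tandem ⇒ throughput preserved).
W₁ = 1/(μ₁−λ) = 1/(18.08−6.88) = 0.08929 hr
W₂ = 1/(μ₂−λ) = 1/(10.09−6.88) = 0.31153 hr
W_total = W₁ + W₂ = 0.08929 + 0.31153 = 0.40081 hr

Final: 0.40081 hr


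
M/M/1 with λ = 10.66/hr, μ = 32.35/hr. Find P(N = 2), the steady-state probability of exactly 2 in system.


ρ = 10.66/32.35 = 0.3295
P_n = (1−ρ)·ρ^n = (1 − 0.3295)·0.3295^2 = 0.6705·0.108584 = 0.072803

Final: 0.072803


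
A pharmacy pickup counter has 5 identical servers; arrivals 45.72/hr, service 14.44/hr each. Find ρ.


ρ = λ/(cμ) = 45.72/(5·14.44) = 45.72/72.20 = 0.6332

Final: 0.6332


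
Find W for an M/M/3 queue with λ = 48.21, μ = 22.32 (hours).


a = 2.1599; ρ = 0.7200; P₀ = 0.087029
Lq = P₀·a^c·ρ/(c!(1−ρ)²) = 1.34212
Wq = Lq/λ = 1.34212/48.21 = 0.02784 hr
W = Wq + 1/μ = 0.02784 + 0.04480 = 0.07264 hr

Final: 0.07264 hr


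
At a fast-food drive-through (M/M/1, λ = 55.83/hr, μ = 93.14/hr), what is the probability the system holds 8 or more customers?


ρ = 55.83/93.14 = 0.5994
P(N ≥ n) = ρ^n = 0.5994^8 = 0.016667

Final: 0.016667


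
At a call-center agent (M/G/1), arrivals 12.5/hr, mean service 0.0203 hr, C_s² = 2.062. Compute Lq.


ρ = λ·E[S] = 12.5·0.0203 = 0.2537
Lq = ρ²(1+C_s²)/(2(1−ρ)) = 0.06439·(1+2.062)/(2·0.7463)
= 0.06439·3.0620/1.4925 = 0.13210

Final: 0.13210


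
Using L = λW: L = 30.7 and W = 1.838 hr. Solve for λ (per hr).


λ = L/W = 30.7/1.838 = 16.7029 /hr

Final: 16.7029 /hr


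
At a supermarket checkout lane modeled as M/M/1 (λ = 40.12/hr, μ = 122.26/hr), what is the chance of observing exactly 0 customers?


ρ = 40.12/122.26 = 0.3282
P_n = (1−ρ)·ρ^n = (1 − 0.3282)·0.3282^0 = 0.6718·1.000000 = 0.671847

Final: 0.671847


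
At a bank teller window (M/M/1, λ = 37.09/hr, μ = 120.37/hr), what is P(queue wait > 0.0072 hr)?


ρ = 37.09/120.37 = 0.3081
P(Wq > t) = ρ·e^{−(μ−λ)t} = 0.3081·e^{−0.5996}
= 0.3081·0.549022 = 0.169172

Final: 0.169172


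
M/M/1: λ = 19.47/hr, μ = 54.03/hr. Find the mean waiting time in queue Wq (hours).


ρ = 19.47/54.03 = 0.3604
Wq = ρ/(μ−λ) = 0.3604/(54.03 − 19.47) = 0.3604/34.56 = 0.01043 hr

Final: 0.01043 hr


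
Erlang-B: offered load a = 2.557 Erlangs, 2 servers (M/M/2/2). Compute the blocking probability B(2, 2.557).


B(c,a) = (a^c/c!) / Σ_{k=0}^{c} a^k/k!
a^2/2! = 3.269124
Σ terms (k=0..2): 1.00000 + 2.55700 + 3.26912 = 6.826124
B = 3.269124/6.826124 = 0.478914

Final: 0.478914


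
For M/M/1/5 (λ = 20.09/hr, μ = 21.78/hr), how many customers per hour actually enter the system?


ρ = 0.9224; P_K = (1−ρ)ρ^5/(1−ρ^6) = 0.134906
λ_eff = λ(1 − P_K) = 20.09·(1 − 0.134906) = 20.09·0.865094 = 17.3797 /hr

Final: 17.3797 /hr


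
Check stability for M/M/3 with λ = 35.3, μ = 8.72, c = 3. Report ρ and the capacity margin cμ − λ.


Total capacity cμ = 3·8.72 = 26.16/hr
ρ = λ/(cμ) = 35.3/26.16 = 1.3494
Stable ⇔ ρ < 1: NO
Spare capacity = cμ − λ = 26.16 − 35.3 = -9.14/hr

Final: ρ = 1.3494; unstable; margin = -9.14/hr


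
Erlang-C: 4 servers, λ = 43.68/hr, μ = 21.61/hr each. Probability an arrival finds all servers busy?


a = λ/μ = 2.0213; ρ = a/4 = 0.5053
P₀ = 0.127447 (from M/M/c formula)
C(c,a) = [a^c/(c!(1−ρ))]·P₀ = [16.69212/(24·0.4947)]·0.127447
= 1.40597·0.127447 = 0.179187

Final: 0.179187


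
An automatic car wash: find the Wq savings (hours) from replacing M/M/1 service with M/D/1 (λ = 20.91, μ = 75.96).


ρ = 20.91/75.96 = 0.2753
Wq(M/M/1) = ρ/(μ−λ) = 0.2753/55.05 = 0.005000 hr
Wq(M/D/1) = ρ/(2(μ−λ)) = 0.002500 hr
Savings = 0.005000 − 0.002500 = 0.002500 hr

Final: 0.002500 hr


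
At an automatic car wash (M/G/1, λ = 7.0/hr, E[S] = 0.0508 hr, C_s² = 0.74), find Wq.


ρ = λ·E[S] = 7.0·0.0508 = 0.3556
E[S²] = E[S]²(1+C_s²) = 0.0508²·(1+0.74) = 0.004490
Wq = λ·E[S²]/(2(1−ρ)) = 7.0·0.004490/(2·0.6444) = 0.02439 hr

Final: 0.02439 hr


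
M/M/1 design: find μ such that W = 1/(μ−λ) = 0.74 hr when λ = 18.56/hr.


W = 1/(μ−λ) ⇒ μ − λ = 1/W = 1/0.74 = 1.3514
μ = λ + 1/W = 18.56 + 1.3514 = 19.9114 per hr

Final: 19.9114 /hr


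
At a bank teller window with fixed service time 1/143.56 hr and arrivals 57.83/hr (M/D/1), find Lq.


ρ = 57.83/143.56 = 0.4028
M/D/1: Lq = ρ²/(2(1−ρ)) = 0.1623/(2·0.5972) = 0.13587

Final: 0.13587


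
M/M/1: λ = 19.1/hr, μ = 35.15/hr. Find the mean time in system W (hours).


W = 1/(μ−λ) = 1/(35.15 − 19.1) = 1/16.05 = 0.06231 hr

Final: 0.06231 hr


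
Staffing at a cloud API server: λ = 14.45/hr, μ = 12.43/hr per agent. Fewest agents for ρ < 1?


Stability requires cμ > λ ⇔ c > λ/μ.
λ/μ = 14.45/12.43 = 1.1625
Minimum integer c = ⌊1.1625⌋ + 1 = 2
Check: 2·12.43 = 24.86 > 14.45, while 1·12.43 = 12.43 ≤ 14.45

Final: 2 servers


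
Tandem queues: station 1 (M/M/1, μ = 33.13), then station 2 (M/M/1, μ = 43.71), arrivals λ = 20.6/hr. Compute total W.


Each node sees arrival rate λ = 20.6/hr (tandem ⇒ throughput preserved).
W₁ = 1/(μ₁−λ) = 1/(33.13−20.6) = 0.07981 hr
W₂ = 1/(μ₂−λ) = 1/(43.71−20.6) = 0.04327 hr
W_total = W₁ + W₂ = 0.07981 + 0.04327 = 0.12308 hr

Final: 0.12308 hr


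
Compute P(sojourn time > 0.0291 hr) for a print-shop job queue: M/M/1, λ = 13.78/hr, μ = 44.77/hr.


W ~ Exponential(μ−λ) for M/M/1.
μ − λ = 44.77 − 13.78 = 30.9900
P(W > t) = e^{−(μ−λ)t} = e^{−0.9018} = 0.405835

Final: 0.405835


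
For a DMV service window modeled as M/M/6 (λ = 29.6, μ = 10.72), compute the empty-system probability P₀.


a = λ/μ = 29.6/10.72 = 2.7612; ρ = a/c = 0.4602
Σ_{k=0}^{5} a^k/k! (terms k=0..5) = 1.00000 + 2.76119 + 3.81210 + 3.50865 + 2.42201 + 1.33753 = 14.84148
Tail: a^6/(6!(1−ρ)) = 443.18143/(720·0.5398) = 1.14029
P₀ = 1/(14.84148 + 1.14029) = 1/15.98177 = 0.062571

Final: 0.062571


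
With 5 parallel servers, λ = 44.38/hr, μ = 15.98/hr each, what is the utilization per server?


ρ = λ/(cμ) = 44.38/(5·15.98) = 44.38/79.90 = 0.5554

Final: 0.5554


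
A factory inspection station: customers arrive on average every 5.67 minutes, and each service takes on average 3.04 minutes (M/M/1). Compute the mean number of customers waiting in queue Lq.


λ = 60/5.67 = 10.5820 /hr
μ = 60/3.04 = 19.7368 /hr
ρ = λ/μ = 10.5820/19.7368 = 0.5362
Lq = ρ²/(1−ρ) = 0.2875/0.4638 = 0.6197

Final: 0.6197


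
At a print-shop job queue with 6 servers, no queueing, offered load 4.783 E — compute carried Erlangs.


B(6,4.783) = 0.175497 (Erlang-B)
Carried load = a(1 − B) = 4.783·(1 − 0.175497) = 4.783·0.824503 = 3.9436 E

Final: 3.9436 Erlangs


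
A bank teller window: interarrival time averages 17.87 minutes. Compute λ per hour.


λ = 1/(interarrival time) in consistent units.
1 hour = 60 min, so λ = 60/17.87 = 3.3576 per hour

Final: 3.3576 /hr


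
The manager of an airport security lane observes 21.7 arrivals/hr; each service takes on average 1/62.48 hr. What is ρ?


ρ = λ/μ = 21.7/62.48 = 0.3473

Final: 0.3473


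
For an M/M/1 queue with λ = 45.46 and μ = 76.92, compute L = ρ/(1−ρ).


ρ = λ/μ = 45.46/76.92 = 0.5910
L = ρ/(1−ρ) = 0.5910/(1 − 0.5910) = 0.5910/0.4090 = 1.4450

Final: 1.4450


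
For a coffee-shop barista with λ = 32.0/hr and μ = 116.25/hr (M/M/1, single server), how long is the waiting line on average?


ρ = 32.0/116.25 = 0.2753
Lq = ρ²/(1−ρ) = 0.07577/0.7247 = 0.1046

Final: 0.1046


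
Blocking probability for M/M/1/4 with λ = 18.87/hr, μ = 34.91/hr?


ρ = λ/μ = 18.87/34.91 = 0.5405
P_K = (1−ρ)ρ^K/(1−ρ^(K+1)) = (0.4595·0.085367)/(1 − 0.046143)
= 0.039223/0.953857 = 0.041121

Final: 0.041121


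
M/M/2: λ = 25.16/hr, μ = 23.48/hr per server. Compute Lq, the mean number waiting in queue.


a = λ/μ = 1.0716; ρ = a/2 = 0.5358
P₀ = 0.302274
Lq = P₀·a^c·ρ / (c!·(1−ρ)²) = 0.302274·1.14822·0.5358/(2·0.21550)
= 0.43144

Final: 0.43144


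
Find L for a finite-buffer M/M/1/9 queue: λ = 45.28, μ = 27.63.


ρ = 45.28/27.63 = 1.6388
L = ρ[1 − (K+1)ρ^K + Kρ^(K+1)] / [(1−ρ)(1−ρ^(K+1))]
Numerator: 1.6388·(1 − 10·85.256951 + 9·139.718956) = 665.190063
Denominator: (-0.6388)·(-138.718956) = 88.613448
L = 665.190063/88.613448 = 7.5066

Final: 7.5066


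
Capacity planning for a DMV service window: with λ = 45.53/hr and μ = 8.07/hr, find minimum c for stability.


Stability requires cμ > λ ⇔ c > λ/μ.
λ/μ = 45.53/8.07 = 5.6419
Minimum integer c = ⌊5.6419⌋ + 1 = 6
Check: 6·8.07 = 48.42 > 45.53, while 5·8.07 = 40.35 ≤ 45.53

Final: 6 servers


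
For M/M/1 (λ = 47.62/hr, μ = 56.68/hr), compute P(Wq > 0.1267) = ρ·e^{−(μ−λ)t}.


ρ = 47.62/56.68 = 0.8402
P(Wq > t) = ρ·e^{−(μ−λ)t} = 0.8402·e^{−1.1479}
= 0.8402·0.317302 = 0.266583

Final: 0.266583


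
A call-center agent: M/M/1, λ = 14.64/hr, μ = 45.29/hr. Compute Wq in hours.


ρ = 14.64/45.29 = 0.3233
Wq = ρ/(μ−λ) = 0.3233/(45.29 − 14.64) = 0.3233/30.65 = 0.01055 hr

Final: 0.01055 hr


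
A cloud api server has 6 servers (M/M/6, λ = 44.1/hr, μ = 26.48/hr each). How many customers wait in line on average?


a = λ/μ = 1.6654; ρ = a/6 = 0.2776
P₀ = 0.189023
Lq = P₀·a^c·ρ / (c!·(1−ρ)²) = 0.189023·21.33652·0.2776/(720·0.52191)
= 0.002979

Final: 0.002979


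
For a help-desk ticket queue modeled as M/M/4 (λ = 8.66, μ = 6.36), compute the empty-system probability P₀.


a = λ/μ = 8.66/6.36 = 1.3616; ρ = a/c = 0.3404
Σ_{k=0}^{3} a^k/k! (terms k=0..3) = 1.00000 + 1.36164 + 0.92703 + 0.42076 = 3.70942
Tail: a^4/(4!(1−ρ)) = 3.43750/(24·0.6596) = 0.21715
P₀ = 1/(3.70942 + 0.21715) = 1/3.92657 = 0.254675

Final: 0.254675


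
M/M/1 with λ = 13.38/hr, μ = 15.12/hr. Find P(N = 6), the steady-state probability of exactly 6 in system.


ρ = 13.38/15.12 = 0.8849
P_n = (1−ρ)·ρ^n = (1 − 0.8849)·0.8849^6 = 0.1151·0.480204 = 0.055262

Final: 0.055262


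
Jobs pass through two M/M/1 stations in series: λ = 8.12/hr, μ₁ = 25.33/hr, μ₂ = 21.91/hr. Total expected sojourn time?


Each node sees arrival rate λ = 8.12/hr (tandem ⇒ throughput preserved).
W₁ = 1/(μ₁−λ) = 1/(25.33−8.12) = 0.05811 hr
W₂ = 1/(μ₂−λ) = 1/(21.91−8.12) = 0.07252 hr
W_total = W₁ + W₂ = 0.05811 + 0.07252 = 0.13062 hr

Final: 0.13062 hr


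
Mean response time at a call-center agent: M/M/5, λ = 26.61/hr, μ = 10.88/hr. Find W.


a = 2.4458; ρ = 0.4892; P₀ = 0.084792
Lq = P₀·a^c·ρ/(c!(1−ρ)²) = 0.11591
Wq = Lq/λ = 0.11591/26.61 = 0.004356 hr
W = Wq + 1/μ = 0.004356 + 0.09191 = 0.09627 hr

Final: 0.09627 hr


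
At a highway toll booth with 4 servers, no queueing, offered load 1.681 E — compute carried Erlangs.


B(4,1.681) = 0.063758 (Erlang-B)
Carried load = a(1 − B) = 1.681·(1 − 0.063758) = 1.681·0.936242 = 1.5738 E

Final: 1.5738 Erlangs


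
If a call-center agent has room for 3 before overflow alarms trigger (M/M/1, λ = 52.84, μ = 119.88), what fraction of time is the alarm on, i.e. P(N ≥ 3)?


ρ = 52.84/119.88 = 0.4408
P(N ≥ n) = ρ^n = 0.4408^3 = 0.085634

Final: 0.085634


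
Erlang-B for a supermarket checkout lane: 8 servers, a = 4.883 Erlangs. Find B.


B(c,a) = (a^c/c!) / Σ_{k=0}^{c} a^k/k!
a^8/8! = 8.016287
Σ terms (k=0..8): 1.00000 + 4.88300 + 11.92184 + 19.40479 + 23.68840 + 23.13409 + 18.82729 + 13.13338 + 8.01629 = 124.009077
B = 8.016287/124.009077 = 0.064643

Final: 0.064643


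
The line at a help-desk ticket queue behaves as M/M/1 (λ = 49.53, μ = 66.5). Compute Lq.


ρ = 49.53/66.5 = 0.7448
Lq = ρ²/(1−ρ) = 0.5547/0.2552 = 2.1739

Final: 2.1739


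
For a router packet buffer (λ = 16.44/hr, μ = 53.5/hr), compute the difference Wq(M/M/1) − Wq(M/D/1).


ρ = 16.44/53.5 = 0.3073
Wq(M/M/1) = ρ/(μ−λ) = 0.3073/37.06 = 0.008292 hr
Wq(M/D/1) = ρ/(2(μ−λ)) = 0.004146 hr
Savings = 0.008292 − 0.004146 = 0.004146 hr

Final: 0.004146 hr


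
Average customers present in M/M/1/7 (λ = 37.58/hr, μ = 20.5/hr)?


ρ = 37.58/20.5 = 1.8332
L = ρ[1 − (K+1)ρ^K + Kρ^(K+1)] / [(1−ρ)(1−ρ^(K+1))]
Numerator: 1.8332·(1 − 8·69.569744 + 7·127.533218) = 618.098564
Denominator: (-0.8332)·(-126.533218) = 105.423774
L = 618.098564/105.423774 = 5.8630

Final: 5.8630


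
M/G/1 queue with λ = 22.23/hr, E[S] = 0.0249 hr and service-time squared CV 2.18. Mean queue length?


ρ = λ·E[S] = 22.23·0.0249 = 0.5535
Lq = ρ²(1+C_s²)/(2(1−ρ)) = 0.3064·(1+2.18)/(2·0.4465)
= 0.3064·3.1800/0.8929 = 1.09114

Final: 1.09114


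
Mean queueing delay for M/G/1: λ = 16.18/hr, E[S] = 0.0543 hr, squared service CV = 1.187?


ρ = λ·E[S] = 16.18·0.0543 = 0.8786
E[S²] = E[S]²(1+C_s²) = 0.0543²·(1+1.187) = 0.006448
Wq = λ·E[S²]/(2(1−ρ)) = 16.18·0.006448/(2·0.1214) = 0.42962 hr

Final: 0.42962 hr


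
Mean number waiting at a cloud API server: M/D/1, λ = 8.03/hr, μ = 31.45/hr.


ρ = 8.03/31.45 = 0.2553
M/D/1: Lq = ρ²/(2(1−ρ)) = 0.06519/(2·0.7447) = 0.04377

Final: 0.04377


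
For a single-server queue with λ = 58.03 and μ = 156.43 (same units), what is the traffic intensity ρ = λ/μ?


ρ = λ/μ = 58.03/156.43 = 0.3710

Final: 0.3710


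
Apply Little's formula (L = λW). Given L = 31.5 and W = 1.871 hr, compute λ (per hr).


λ = L/W = 31.5/1.871 = 16.8359 /hr

Final: 16.8359 /hr


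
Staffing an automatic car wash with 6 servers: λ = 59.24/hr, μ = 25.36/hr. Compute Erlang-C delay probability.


a = λ/μ = 2.3360; ρ = a/6 = 0.3893
P₀ = 0.096352 (from M/M/c formula)
C(c,a) = [a^c/(c!(1−ρ))]·P₀ = [162.47809/(720·0.6107)]·0.096352
= 0.36953·0.096352 = 0.035605

Final: 0.035605


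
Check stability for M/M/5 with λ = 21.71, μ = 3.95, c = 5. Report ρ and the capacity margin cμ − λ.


Total capacity cμ = 5·3.95 = 19.75/hr
ρ = λ/(cμ) = 21.71/19.75 = 1.0992
Stable ⇔ ρ < 1: NO
Spare capacity = cμ − λ = 19.75 − 21.71 = -1.96/hr

Final: ρ = 1.0992; unstable; margin = -1.96/hr


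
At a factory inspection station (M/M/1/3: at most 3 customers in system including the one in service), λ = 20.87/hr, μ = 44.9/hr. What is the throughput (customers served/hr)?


ρ = 0.4648; P_K = (1−ρ)ρ^3/(1−ρ^4) = 0.056376
λ_eff = λ(1 − P_K) = 20.87·(1 − 0.056376) = 20.87·0.943624 = 19.6934 /hr

Final: 19.6934 /hr


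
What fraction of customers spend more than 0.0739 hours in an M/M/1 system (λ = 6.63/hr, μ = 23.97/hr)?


W ~ Exponential(μ−λ) for M/M/1.
μ − λ = 23.97 − 6.63 = 17.3400
P(W > t) = e^{−(μ−λ)t} = e^{−1.2814} = 0.277641

Final: 0.277641


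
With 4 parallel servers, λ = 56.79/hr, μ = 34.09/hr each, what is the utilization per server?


ρ = λ/(cμ) = 56.79/(4·34.09) = 56.79/136.36 = 0.4165

Final: 0.4165


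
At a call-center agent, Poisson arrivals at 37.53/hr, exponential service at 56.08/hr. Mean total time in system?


W = 1/(μ−λ) = 1/(56.08 − 37.53) = 1/18.55 = 0.05391 hr

Final: 0.05391 hr


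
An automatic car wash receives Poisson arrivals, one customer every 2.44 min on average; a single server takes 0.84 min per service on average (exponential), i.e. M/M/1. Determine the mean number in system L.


λ = 60/2.44 = 24.5902 /hr
μ = 60/0.84 = 71.4286 /hr
ρ = λ/μ = 24.5902/71.4286 = 0.3443
L = ρ/(1−ρ) = 0.3443/0.6557 = 0.5250

Final: 0.5250


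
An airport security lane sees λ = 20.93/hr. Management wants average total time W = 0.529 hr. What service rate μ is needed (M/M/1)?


W = 1/(μ−λ) ⇒ μ − λ = 1/W = 1/0.529 = 1.8904
μ = λ + 1/W = 20.93 + 1.8904 = 22.8204 per hr

Final: 22.8204 /hr


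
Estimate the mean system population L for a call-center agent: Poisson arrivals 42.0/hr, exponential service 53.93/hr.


ρ = λ/μ = 42.0/53.93 = 0.7788
L = ρ/(1−ρ) = 0.7788/(1 − 0.7788) = 0.7788/0.2212 = 3.5205

Final: 3.5205


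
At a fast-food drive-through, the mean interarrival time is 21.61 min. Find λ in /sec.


λ = 1/(interarrival time) in consistent units.
1 second = 0.0166667 min, so λ = 0.0166667/21.61 = 0.0007712 per second

Final: 0.0007712 /sec


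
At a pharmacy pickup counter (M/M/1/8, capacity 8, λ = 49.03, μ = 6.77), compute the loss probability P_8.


ρ = λ/μ = 49.03/6.77 = 7.2422
P_K = (1−ρ)ρ^K/(1−ρ^(K+1)) = (-6.2422·7568081.433615)/(1 − 54809901.431337)
= -47241819.997722/-54809900.431337 = 0.861921

Final: 0.861921


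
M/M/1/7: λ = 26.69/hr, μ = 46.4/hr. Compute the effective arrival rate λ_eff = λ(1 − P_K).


ρ = 0.5752; P_K = (1−ρ)ρ^7/(1−ρ^8) = 0.008958
λ_eff = λ(1 − P_K) = 26.69·(1 − 0.008958) = 26.69·0.991042 = 26.4509 /hr

Final: 26.4509 /hr


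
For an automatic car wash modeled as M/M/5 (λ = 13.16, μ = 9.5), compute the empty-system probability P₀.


a = λ/μ = 13.16/9.5 = 1.3853; ρ = a/c = 0.2771
Σ_{k=0}^{4} a^k/k! (terms k=0..4) = 1.00000 + 1.38526 + 0.95948 + 0.44304 + 0.15343 = 3.94122
Tail: a^5/(5!(1−ρ)) = 5.10107/(120·0.7229) = 0.05880
P₀ = 1/(3.94122 + 0.05880) = 1/4.00002 = 0.249999

Final: 0.249999


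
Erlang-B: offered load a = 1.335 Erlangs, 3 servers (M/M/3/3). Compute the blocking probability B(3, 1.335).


B(c,a) = (a^c/c!) / Σ_{k=0}^{c} a^k/k!
a^3/3! = 0.396545
Σ terms (k=0..3): 1.00000 + 1.33500 + 0.89111 + 0.39655 = 3.622658
B = 0.396545/3.622658 = 0.109462

Final: 0.109462


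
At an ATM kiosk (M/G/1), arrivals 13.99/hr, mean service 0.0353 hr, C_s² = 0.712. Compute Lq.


ρ = λ·E[S] = 13.99·0.0353 = 0.4938
Lq = ρ²(1+C_s²)/(2(1−ρ)) = 0.2439·(1+0.712)/(2·0.5062)
= 0.2439·1.7120/1.0123 = 0.41246

Final: 0.41246


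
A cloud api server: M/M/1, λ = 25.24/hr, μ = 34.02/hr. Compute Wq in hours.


ρ = 25.24/34.02 = 0.7419
Wq = ρ/(μ−λ) = 0.7419/(34.02 − 25.24) = 0.7419/8.78 = 0.08450 hr

Final: 0.08450 hr


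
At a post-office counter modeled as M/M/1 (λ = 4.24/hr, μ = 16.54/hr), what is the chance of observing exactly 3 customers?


ρ = 4.24/16.54 = 0.2563
P_n = (1−ρ)·ρ^n = (1 − 0.2563)·0.2563^3 = 0.7437·0.016846 = 0.012527

Final: 0.012527


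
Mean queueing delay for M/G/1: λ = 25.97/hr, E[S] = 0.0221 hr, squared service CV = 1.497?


ρ = λ·E[S] = 25.97·0.0221 = 0.5739
E[S²] = E[S]²(1+C_s²) = 0.0221²·(1+1.497) = 0.001220
Wq = λ·E[S²]/(2(1−ρ)) = 25.97·0.001220/(2·0.4261) = 0.03717 hr

Final: 0.03717 hr


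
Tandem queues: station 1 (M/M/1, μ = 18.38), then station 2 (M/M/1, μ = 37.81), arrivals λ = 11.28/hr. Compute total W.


Each node sees arrival rate λ = 11.28/hr (tandem ⇒ throughput preserved).
W₁ = 1/(μ₁−λ) = 1/(18.38−11.28) = 0.14085 hr
W₂ = 1/(μ₂−λ) = 1/(37.81−11.28) = 0.03769 hr
W_total = W₁ + W₂ = 0.14085 + 0.03769 = 0.17854 hr

Final: 0.17854 hr


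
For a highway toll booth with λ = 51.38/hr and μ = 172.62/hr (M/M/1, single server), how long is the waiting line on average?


ρ = 51.38/172.62 = 0.2976
Lq = ρ²/(1−ρ) = 0.08859/0.7024 = 0.1261

Final: 0.1261


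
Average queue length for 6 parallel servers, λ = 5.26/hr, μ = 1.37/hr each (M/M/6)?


a = λ/μ = 3.8394; ρ = a/6 = 0.6399
P₀ = 0.019998
Lq = P₀·a^c·ρ / (c!·(1−ρ)²) = 0.019998·3203.25168·0.6399/(720·0.12967)
= 0.43906

Final: 0.43906


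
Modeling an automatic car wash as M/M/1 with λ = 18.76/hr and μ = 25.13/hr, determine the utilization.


ρ = λ/μ = 18.76/25.13 = 0.7465

Final: 0.7465


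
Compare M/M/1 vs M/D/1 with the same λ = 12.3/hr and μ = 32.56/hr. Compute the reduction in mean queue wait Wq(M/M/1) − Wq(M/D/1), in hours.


ρ = 12.3/32.56 = 0.3778
Wq(M/M/1) = ρ/(μ−λ) = 0.3778/20.26 = 0.01865 hr
Wq(M/D/1) = ρ/(2(μ−λ)) = 0.009323 hr
Savings = 0.01865 − 0.009323 = 0.009323 hr

Final: 0.009323 hr


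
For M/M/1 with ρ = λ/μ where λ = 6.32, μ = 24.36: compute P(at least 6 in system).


ρ = 6.32/24.36 = 0.2594
P(N ≥ n) = ρ^n = 0.2594^6 = 0.0003050

Final: 0.0003050


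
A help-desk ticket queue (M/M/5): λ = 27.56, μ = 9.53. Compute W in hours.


a = 2.8919; ρ = 0.5784; P₀ = 0.052585
Lq = P₀·a^c·ρ/(c!(1−ρ)²) = 0.28840
Wq = Lq/λ = 0.28840/27.56 = 0.01046 hr
W = Wq + 1/μ = 0.01046 + 0.10493 = 0.11540 hr

Final: 0.11540 hr


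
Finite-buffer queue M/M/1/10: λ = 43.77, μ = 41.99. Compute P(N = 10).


ρ = λ/μ = 43.77/41.99 = 1.0424
P_K = (1−ρ)ρ^K/(1−ρ^(K+1)) = (-0.04239·1.514631)/(1 − 1.578837)
= -0.064207/-0.578837 = 0.110924

Final: 0.110924


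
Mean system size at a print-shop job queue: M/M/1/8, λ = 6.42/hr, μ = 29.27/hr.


ρ = 6.42/29.27 = 0.2193
L = ρ[1 − (K+1)ρ^K + Kρ^(K+1)] / [(1−ρ)(1−ρ^(K+1))]
Numerator: 0.2193·(1 − 9·0.000005357 + 8·0.000001175) = 0.219329
Denominator: (0.7807)·(0.999999) = 0.780662
L = 0.219329/0.780662 = 0.2810

Final: 0.2810


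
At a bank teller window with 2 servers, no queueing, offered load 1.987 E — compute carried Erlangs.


B(2,1.987) = 0.397914 (Erlang-B)
Carried load = a(1 − B) = 1.987·(1 − 0.397914) = 1.987·0.602086 = 1.1963 E

Final: 1.1963 Erlangs


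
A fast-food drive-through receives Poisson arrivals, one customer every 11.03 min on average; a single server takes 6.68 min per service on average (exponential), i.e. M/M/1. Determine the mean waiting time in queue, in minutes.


λ = 60/11.03 = 5.4397 /hr
μ = 60/6.68 = 8.9820 /hr
ρ = λ/μ = 5.4397/8.9820 = 0.6056
Wq = ρ/(μ−λ) = 0.6056/(8.9820−5.4397) = 0.17097 hr
In minutes: 0.17097·60 = 10.258 min

Final: 10.258 min


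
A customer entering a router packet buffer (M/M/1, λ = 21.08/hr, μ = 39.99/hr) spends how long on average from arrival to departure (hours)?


W = 1/(μ−λ) = 1/(39.99 − 21.08) = 1/18.91 = 0.05288 hr

Final: 0.05288 hr


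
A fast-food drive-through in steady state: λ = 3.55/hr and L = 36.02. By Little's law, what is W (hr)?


W = L/λ = 36.02/3.55 = 10.1465 hr

Final: 10.1465 hr


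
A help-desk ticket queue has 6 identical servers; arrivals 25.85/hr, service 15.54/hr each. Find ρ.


ρ = λ/(cμ) = 25.85/(6·15.54) = 25.85/93.24 = 0.2772

Final: 0.2772


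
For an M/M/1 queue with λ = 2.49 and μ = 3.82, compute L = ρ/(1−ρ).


ρ = λ/μ = 2.49/3.82 = 0.6518
L = ρ/(1−ρ) = 0.6518/(1 − 0.6518) = 0.6518/0.3482 = 1.8722

Final: 1.8722


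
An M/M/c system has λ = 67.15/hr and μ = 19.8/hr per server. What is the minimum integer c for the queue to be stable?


Stability requires cμ > λ ⇔ c > λ/μ.
λ/μ = 67.15/19.8 = 3.3914
Minimum integer c = ⌊3.3914⌋ + 1 = 4
Check: 4·19.8 = 79.20 > 67.15, while 3·19.8 = 59.40 ≤ 67.15

Final: 4 servers


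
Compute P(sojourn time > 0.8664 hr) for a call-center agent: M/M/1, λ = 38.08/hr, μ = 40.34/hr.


W ~ Exponential(μ−λ) for M/M/1.
μ − λ = 40.34 − 38.08 = 2.2600
P(W > t) = e^{−(μ−λ)t} = e^{−1.9581} = 0.141131

Final: 0.141131


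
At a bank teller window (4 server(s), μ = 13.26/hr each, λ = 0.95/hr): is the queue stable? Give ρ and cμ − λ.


Total capacity cμ = 4·13.26 = 53.04/hr
ρ = λ/(cμ) = 0.95/53.04 = 0.01791
Stable ⇔ ρ < 1: YES
Spare capacity = cμ − λ = 53.04 − 0.95 = 52.09/hr

Final: ρ = 0.01791; stable; margin = 52.09/hr


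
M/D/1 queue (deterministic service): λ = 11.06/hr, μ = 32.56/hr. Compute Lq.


ρ = 11.06/32.56 = 0.3397
M/D/1: Lq = ρ²/(2(1−ρ)) = 0.1154/(2·0.6603) = 0.08737

Final: 0.08737


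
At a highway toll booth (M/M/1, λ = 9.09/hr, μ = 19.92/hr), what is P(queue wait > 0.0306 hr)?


ρ = 9.09/19.92 = 0.4563
P(Wq > t) = ρ·e^{−(μ−λ)t} = 0.4563·e^{−0.3314}
= 0.4563·0.717919 = 0.327605

Final: 0.327605


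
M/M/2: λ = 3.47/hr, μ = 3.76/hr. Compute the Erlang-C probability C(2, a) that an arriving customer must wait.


a = λ/μ = 0.9229; ρ = a/2 = 0.4614
P₀ = 0.368517 (from M/M/c formula)
C(c,a) = [a^c/(c!(1−ρ))]·P₀ = [0.85169/(2·0.5386)]·0.368517
= 0.79071·0.368517 = 0.291389

Final: 0.291389


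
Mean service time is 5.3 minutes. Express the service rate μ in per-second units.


μ = 1/(service time) in consistent units.
1 second = 0.0166667 min, so μ = 0.0166667/5.3 = 0.003145 per second

Final: 0.003145 /sec


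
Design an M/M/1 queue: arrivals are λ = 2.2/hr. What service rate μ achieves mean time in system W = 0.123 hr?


W = 1/(μ−λ) ⇒ μ − λ = 1/W = 1/0.123 = 8.1301
μ = λ + 1/W = 2.2 + 8.1301 = 10.3301 per hr

Final: 10.3301 /hr


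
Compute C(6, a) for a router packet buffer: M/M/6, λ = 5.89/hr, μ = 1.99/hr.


a = λ/μ = 2.9598; ρ = a/6 = 0.4933
P₀ = 0.051034 (from M/M/c formula)
C(c,a) = [a^c/(c!(1−ρ))]·P₀ = [672.31579/(720·0.5067)]·0.051034
= 1.84285·0.051034 = 0.094047

Final: 0.094047


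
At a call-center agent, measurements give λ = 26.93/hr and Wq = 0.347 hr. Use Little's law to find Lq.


Lq = λWq = 26.93·0.347 = 9.3447

Final: 9.3447


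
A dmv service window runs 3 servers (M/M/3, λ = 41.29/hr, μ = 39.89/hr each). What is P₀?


a = λ/μ = 41.29/39.89 = 1.0351; ρ = a/c = 0.3450
Σ_{k=0}^{2} a^k/k! (terms k=0..2) = 1.00000 + 1.03510 + 0.53571 = 2.57081
Tail: a^3/(3!(1−ρ)) = 1.10903/(6·0.6550) = 0.28221
P₀ = 1/(2.57081 + 0.28221) = 1/2.85302 = 0.350506

Final: 0.350506
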